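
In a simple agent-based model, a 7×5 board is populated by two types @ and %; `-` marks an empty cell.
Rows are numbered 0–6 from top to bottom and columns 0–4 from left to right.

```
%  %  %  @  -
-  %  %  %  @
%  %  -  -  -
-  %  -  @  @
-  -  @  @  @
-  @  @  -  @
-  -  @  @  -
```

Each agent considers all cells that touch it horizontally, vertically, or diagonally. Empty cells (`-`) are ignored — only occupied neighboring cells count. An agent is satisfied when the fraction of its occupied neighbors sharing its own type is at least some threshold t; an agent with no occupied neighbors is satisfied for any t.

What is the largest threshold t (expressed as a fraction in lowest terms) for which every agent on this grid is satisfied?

1/4

(0,0)% 2/2
(0,1)% 4/4
(0,2)% 4/5
(0,3)@ 1/4
(1,1)% 6/6
(1,2)% 5/6
(1,3)% 2/4
(1,4)@ 1/2
(2,0)% 3/3
(2,1)% 4/4
(3,1)% 2/3
(3,3)@ 4/4
(3,4)@ 3/3
(4,2)@ 4/5
(4,3)@ 6/6
(4,4)@ 4/4
(5,1)@ 3/3
(5,2)@ 5/5
(5,4)@ 3/3
(6,2)@ 3/3
(6,3)@ 3/3
The smallest same-type fraction is 1/4 at (0,3), which reduces to 1/4. Any threshold above that leaves this agent unsatisfied.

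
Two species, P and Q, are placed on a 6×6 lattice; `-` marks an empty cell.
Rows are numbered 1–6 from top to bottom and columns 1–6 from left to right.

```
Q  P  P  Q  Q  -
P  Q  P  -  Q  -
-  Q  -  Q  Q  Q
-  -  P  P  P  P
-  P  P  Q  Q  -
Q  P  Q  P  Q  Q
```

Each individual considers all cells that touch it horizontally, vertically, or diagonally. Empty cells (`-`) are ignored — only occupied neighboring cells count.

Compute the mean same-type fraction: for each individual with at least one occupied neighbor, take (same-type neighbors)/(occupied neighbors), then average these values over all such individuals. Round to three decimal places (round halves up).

Row 1: (1,1)Q 1/3 · (1,2)P 3/5 · (1,3)P 2/4 · (1,4)Q 2/4 · (1,5)Q 2/2
Row 2: (2,1)P 1/4 · (2,2)Q 2/6 · (2,3)P 2/6 · (2,5)Q 5/5
Row 3: (3,2)Q 1/4 · (3,4)Q 2/6 · (3,5)Q 3/6 · (3,6)Q 2/4
Row 4: (4,3)P 3/6 · (4,4)P 3/7 · (4,5)P 2/7 · (4,6)P 1/4
Row 5: (5,2)P 3/5 · (5,3)P 5/7 · (5,4)Q 3/8 · (5,5)Q 3/7
Row 6: (6,1)Q 0/2 · (6,2)P 2/4 · (6,3)Q 1/5 · (6,4)P 1/5 · (6,5)Q 3/4 · (6,6)Q 2/2
Sum over 27 individuals: 1/3 + 3/5 + 2/4 + 2/4 + 2/2 + 1/4 + 2/6 + 2/6 + 5/5 + 1/4 + 2/6 + 3/6 + 2/4 + 3/6 + 3/7 + 2/7 + 1/4 + 3/5 + 5/7 + 3/8 + 3/7 + 0/2 + 2/4 + 1/5 + 1/5 + 3/4 + 2/2 = 10639/840; mean = 10639/840 ÷ 27 = 10639/22680 = 0.469091… → 0.469.

0.469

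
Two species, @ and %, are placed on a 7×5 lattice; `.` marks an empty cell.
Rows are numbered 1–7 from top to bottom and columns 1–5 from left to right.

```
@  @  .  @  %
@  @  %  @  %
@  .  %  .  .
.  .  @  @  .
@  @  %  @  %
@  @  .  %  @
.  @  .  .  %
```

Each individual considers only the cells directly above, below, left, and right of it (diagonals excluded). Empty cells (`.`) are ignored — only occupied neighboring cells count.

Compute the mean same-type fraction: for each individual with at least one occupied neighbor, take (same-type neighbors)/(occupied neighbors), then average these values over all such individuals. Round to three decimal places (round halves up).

0.566

Row 1: (1,1)@ 2/2 · (1,2)@ 2/2 · (1,4)@ 1/2 · (1,5)% 1/2
Row 2: (2,1)@ 3/3 · (2,2)@ 2/3 · (2,3)% 1/3 · (2,4)@ 1/3 · (2,5)% 1/2
Row 3: (3,1)@ 1/1 · (3,3)% 1/2
Row 4: (4,3)@ 1/3 · (4,4)@ 2/2
Row 5: (5,1)@ 2/2 · (5,2)@ 2/3 · (5,3)% 0/3 · (5,4)@ 1/4 · (5,5)% 0/2
Row 6: (6,1)@ 2/2 · (6,2)@ 3/3 · (6,4)% 0/2 · (6,5)@ 0/3
Row 7: (7,2)@ 1/1 · (7,5)% 0/1
Sum over 24 individuals: 2/2 + 2/2 + 1/2 + 1/2 + 3/3 + 2/3 + 1/3 + 1/3 + 1/2 + 1/1 + 1/2 + 1/3 + 2/2 + 2/2 + 2/3 + 0/3 + 1/4 + 0/2 + 2/2 + 3/3 + 0/2 + 0/3 + 1/1 + 0/1 = 163/12; mean = 163/12 ÷ 24 = 163/288 = 0.565972… → 0.566.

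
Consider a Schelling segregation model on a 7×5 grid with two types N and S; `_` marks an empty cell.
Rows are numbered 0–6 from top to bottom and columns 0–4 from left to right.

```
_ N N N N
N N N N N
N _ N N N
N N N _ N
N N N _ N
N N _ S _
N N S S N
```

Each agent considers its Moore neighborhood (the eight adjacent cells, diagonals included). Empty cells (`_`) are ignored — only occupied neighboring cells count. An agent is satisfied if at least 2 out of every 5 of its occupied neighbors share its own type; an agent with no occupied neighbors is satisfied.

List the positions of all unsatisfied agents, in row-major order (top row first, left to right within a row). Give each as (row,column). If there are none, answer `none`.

Row 0: (0,1)N 4/4 ✓ · (0,2)N 5/5 ✓ · (0,3)N 5/5 ✓ · (0,4)N 3/3 ✓
Row 1: (1,0)N 3/3 ✓ · (1,1)N 6/6 ✓ · (1,2)N 7/7 ✓ · (1,3)N 8/8 ✓ · (1,4)N 5/5 ✓
Row 2: (2,0)N 4/4 ✓ · (2,2)N 6/6 ✓ · (2,3)N 7/7 ✓ · (2,4)N 4/4 ✓
Row 3: (3,0)N 4/4 ✓ · (3,1)N 7/7 ✓ · (3,2)N 5/5 ✓ · (3,4)N 3/3 ✓
Row 4: (4,0)N 5/5 ✓ · (4,1)N 7/7 ✓ · (4,2)N 4/5 ✓ · (4,4)N 1/2 ✓
Row 5: (5,0)N 5/5 ✓ · (5,1)N 6/7 ✓ · (5,3)S 2/5 ✓
Row 6: (6,0)N 3/3 ✓ · (6,1)N 3/4 ✓ · (6,2)S 2/4 ✓ · (6,3)S 2/3 ✓ · (6,4)N 0/2 ✗

(6,4)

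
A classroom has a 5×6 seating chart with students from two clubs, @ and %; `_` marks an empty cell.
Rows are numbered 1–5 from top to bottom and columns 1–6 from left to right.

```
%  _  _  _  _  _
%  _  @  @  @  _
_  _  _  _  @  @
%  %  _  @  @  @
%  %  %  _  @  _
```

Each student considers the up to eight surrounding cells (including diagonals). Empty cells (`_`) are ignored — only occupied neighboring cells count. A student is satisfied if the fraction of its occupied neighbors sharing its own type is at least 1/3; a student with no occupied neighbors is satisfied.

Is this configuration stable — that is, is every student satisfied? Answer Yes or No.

(1,1)% 1/1 ✓
(2,1)% 1/1 ✓
(2,3)@ 1/1 ✓
(2,4)@ 3/3 ✓
(2,5)@ 3/3 ✓
(3,5)@ 6/6 ✓
(3,6)@ 4/4 ✓
(4,1)% 3/3 ✓
(4,2)% 4/4 ✓
(4,4)@ 3/4 ✓
(4,5)@ 5/5 ✓
(4,6)@ 4/4 ✓
(5,1)% 3/3 ✓
(5,2)% 4/4 ✓
(5,3)% 2/3 ✓
(5,5)@ 3/3 ✓
All meet the threshold, so the configuration is stable.

Yes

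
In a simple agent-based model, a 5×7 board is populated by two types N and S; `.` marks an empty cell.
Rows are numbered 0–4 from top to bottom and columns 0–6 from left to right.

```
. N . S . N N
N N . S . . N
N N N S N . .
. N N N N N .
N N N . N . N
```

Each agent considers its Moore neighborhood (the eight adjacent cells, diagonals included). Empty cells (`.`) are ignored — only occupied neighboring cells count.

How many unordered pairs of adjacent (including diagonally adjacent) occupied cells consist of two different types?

7

Scan each occupied cell's neighbors to the right and below (and the two forward diagonals) so each pair is counted once.
Row 0: N(0,1)–N(1,1)= N(0,1)–N(1,0)= S(0,3)–S(1,3)= N(0,5)–N(0,6)= N(0,5)–N(1,6)= N(0,6)–N(1,6)=  → 0/6 unlike.
Row 1: N(1,0)–N(1,1)= N(1,0)–N(2,0)= N(1,0)–N(2,1)= N(1,1)–N(2,1)= N(1,1)–N(2,2)= N(1,1)–N(2,0)= S(1,3)–S(2,3)= S(1,3)–N(2,4)≠ S(1,3)–N(2,2)≠  → 2/9 unlike.
Row 2: N(2,0)–N(2,1)= N(2,0)–N(3,1)= N(2,1)–N(2,2)= N(2,1)–N(3,1)= N(2,1)–N(3,2)= N(2,2)–S(2,3)≠ N(2,2)–N(3,2)= N(2,2)–N(3,3)= N(2,2)–N(3,1)= S(2,3)–N(2,4)≠ S(2,3)–N(3,3)≠ S(2,3)–N(3,4)≠ S(2,3)–N(3,2)≠ N(2,4)–N(3,4)= N(2,4)–N(3,5)= N(2,4)–N(3,3)=  → 5/16 unlike.
Row 3: N(3,1)–N(3,2)= N(3,1)–N(4,1)= N(3,1)–N(4,2)= N(3,1)–N(4,0)= N(3,2)–N(3,3)= N(3,2)–N(4,2)= N(3,2)–N(4,1)= N(3,3)–N(3,4)= N(3,3)–N(4,4)= N(3,3)–N(4,2)= N(3,4)–N(3,5)= N(3,4)–N(4,4)= N(3,5)–N(4,6)= N(3,5)–N(4,4)=  → 0/14 unlike.
Row 4: N(4,0)–N(4,1)= N(4,1)–N(4,2)=  → 0/2 unlike.
Total adjacent occupied pairs: 47; unlike-type pairs: 7.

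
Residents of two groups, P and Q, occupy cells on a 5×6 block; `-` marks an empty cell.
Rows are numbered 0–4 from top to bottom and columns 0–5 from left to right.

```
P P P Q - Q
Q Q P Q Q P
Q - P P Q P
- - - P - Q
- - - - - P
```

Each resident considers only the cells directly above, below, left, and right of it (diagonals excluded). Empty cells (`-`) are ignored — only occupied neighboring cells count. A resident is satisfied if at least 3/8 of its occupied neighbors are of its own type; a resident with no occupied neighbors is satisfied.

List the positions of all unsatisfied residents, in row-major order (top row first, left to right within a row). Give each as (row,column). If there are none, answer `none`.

Row 0: (0,0)P 1/2 ok · (0,1)P 2/3 ok · (0,2)P 2/3 ok · (0,3)Q 1/2 ok · (0,5)Q 0/1 unhappy
Row 1: (1,0)Q 2/3 ok · (1,1)Q 1/3 unhappy · (1,2)P 2/4 ok · (1,3)Q 2/4 ok · (1,4)Q 2/3 ok · (1,5)P 1/3 unhappy
Row 2: (2,0)Q 1/1 ok · (2,2)P 2/2 ok · (2,3)P 2/4 ok · (2,4)Q 1/3 unhappy · (2,5)P 1/3 unhappy
Row 3: (3,3)P 1/1 ok · (3,5)Q 0/2 unhappy
Row 4: (4,5)P 0/1 unhappy

(0,5), (1,1), (1,5), (2,4), (2,5), (3,5), (4,5)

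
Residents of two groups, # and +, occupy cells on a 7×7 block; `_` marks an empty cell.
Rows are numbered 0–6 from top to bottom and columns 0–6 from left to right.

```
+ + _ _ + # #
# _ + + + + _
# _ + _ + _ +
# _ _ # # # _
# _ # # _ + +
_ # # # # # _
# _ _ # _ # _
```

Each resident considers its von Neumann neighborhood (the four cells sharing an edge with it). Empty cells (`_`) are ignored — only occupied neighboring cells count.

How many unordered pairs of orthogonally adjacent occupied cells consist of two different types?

6

Scan each occupied cell's neighbors to the right and below so each pair is counted once.
Row 0: +(0,0)–+(0,1)= +(0,0)–#(1,0)≠ +(0,4)–#(0,5)≠ +(0,4)–+(1,4)= #(0,5)–#(0,6)= #(0,5)–+(1,5)≠  → 3/6 unlike.
Row 1: #(1,0)–#(2,0)= +(1,2)–+(1,3)= +(1,2)–+(2,2)= +(1,3)–+(1,4)= +(1,4)–+(1,5)= +(1,4)–+(2,4)=  → 0/6 unlike.
Row 2: #(2,0)–#(3,0)= +(2,4)–#(3,4)≠  → 1/2 unlike.
Row 3: #(3,0)–#(4,0)= #(3,3)–#(3,4)= #(3,3)–#(4,3)= #(3,4)–#(3,5)= #(3,5)–+(4,5)≠  → 1/5 unlike.
Row 4: #(4,2)–#(4,3)= #(4,2)–#(5,2)= #(4,3)–#(5,3)= +(4,5)–+(4,6)= +(4,5)–#(5,5)≠  → 1/5 unlike.
Row 5: #(5,1)–#(5,2)= #(5,2)–#(5,3)= #(5,3)–#(5,4)= #(5,3)–#(6,3)= #(5,4)–#(5,5)= #(5,5)–#(6,5)=  → 0/6 unlike.
Total adjacent occupied pairs: 30; unlike-type pairs: 6.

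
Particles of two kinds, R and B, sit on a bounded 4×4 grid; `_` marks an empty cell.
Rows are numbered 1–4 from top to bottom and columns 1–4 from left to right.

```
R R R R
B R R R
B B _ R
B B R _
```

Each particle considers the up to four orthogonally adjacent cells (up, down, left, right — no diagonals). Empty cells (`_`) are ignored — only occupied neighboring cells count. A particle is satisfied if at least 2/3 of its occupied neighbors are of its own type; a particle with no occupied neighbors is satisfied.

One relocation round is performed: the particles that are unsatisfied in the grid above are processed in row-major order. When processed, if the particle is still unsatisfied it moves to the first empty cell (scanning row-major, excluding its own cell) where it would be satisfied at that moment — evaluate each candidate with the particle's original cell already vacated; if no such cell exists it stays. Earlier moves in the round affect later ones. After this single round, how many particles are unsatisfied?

0

Initially unsatisfied (in order): (1,1), (2,1), (2,2), (4,3).
  (1,1) → (3,3).
  (2,1): no empty cell satisfies it; stays.
  (2,2) → (4,4).
  (4,3): now satisfied by earlier moves; stays.
Resulting grid:
_ R R R
B _ R R
B B R R
B B R R
All satisfied now.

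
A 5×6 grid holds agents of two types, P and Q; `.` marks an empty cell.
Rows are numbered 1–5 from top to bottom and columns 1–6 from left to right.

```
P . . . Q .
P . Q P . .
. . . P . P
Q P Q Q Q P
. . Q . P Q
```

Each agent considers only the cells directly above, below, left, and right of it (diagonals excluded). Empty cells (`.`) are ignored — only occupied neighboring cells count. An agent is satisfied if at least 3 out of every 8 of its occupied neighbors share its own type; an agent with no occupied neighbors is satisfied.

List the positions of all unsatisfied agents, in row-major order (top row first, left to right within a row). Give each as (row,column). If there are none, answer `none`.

(1,1)P 1/1 satisfied
(1,5)Q 0/0 satisfied
(2,1)P 1/1 satisfied
(2,3)Q 0/1 not
(2,4)P 1/2 satisfied
(3,4)P 1/2 satisfied
(3,6)P 1/1 satisfied
(4,1)Q 0/1 not
(4,2)P 0/2 not
(4,3)Q 2/3 satisfied
(4,4)Q 2/3 satisfied
(4,5)Q 1/3 not
(4,6)P 1/3 not
(5,3)Q 1/1 satisfied
(5,5)P 0/2 not
(5,6)Q 0/2 not

(2,3), (4,1), (4,2), (4,5), (4,6), (5,5), (5,6)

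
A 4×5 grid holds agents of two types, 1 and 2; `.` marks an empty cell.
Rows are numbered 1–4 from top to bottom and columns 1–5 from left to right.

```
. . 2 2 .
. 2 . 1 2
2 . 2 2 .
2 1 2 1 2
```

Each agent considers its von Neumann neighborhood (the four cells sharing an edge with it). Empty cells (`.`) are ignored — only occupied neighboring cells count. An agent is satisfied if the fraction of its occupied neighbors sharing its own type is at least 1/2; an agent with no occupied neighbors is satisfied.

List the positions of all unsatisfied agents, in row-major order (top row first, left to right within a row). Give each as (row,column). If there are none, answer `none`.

Row 1: (1,3)2 1/1 ok · (1,4)2 1/2 ok
Row 2: (2,2)2 0/0 ok · (2,4)1 0/3 unhappy · (2,5)2 0/1 unhappy
Row 3: (3,1)2 1/1 ok · (3,3)2 2/2 ok · (3,4)2 1/3 unhappy
Row 4: (4,1)2 1/2 ok · (4,2)1 0/2 unhappy · (4,3)2 1/3 unhappy · (4,4)1 0/3 unhappy · (4,5)2 0/1 unhappy

(2,4), (2,5), (3,4), (4,2), (4,3), (4,4), (4,5)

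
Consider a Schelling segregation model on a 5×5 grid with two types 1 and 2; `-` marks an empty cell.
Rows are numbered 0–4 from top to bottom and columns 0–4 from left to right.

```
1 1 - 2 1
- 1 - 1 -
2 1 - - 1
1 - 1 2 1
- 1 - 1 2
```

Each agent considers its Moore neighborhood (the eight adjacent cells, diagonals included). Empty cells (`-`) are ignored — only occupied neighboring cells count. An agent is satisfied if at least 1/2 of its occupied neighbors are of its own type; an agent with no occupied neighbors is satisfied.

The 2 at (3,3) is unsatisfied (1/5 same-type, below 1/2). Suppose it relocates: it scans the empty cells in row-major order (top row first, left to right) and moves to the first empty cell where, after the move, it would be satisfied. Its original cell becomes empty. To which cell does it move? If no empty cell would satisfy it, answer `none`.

none

Vacating (3,3). Empty cells in order:
  (0,2): 1/4 same-type → still unsatisfied.
  (1,0): 1/5 same-type → still unsatisfied.
  (1,2): 1/5 same-type → still unsatisfied.
  (1,4): 1/4 same-type → still unsatisfied.
  (2,2): 0/4 same-type → still unsatisfied.
  (2,3): 0/4 same-type → still unsatisfied.
  (3,1): 1/5 same-type → still unsatisfied.
  (4,0): 0/2 same-type → still unsatisfied.
  (4,2): 0/3 same-type → still unsatisfied.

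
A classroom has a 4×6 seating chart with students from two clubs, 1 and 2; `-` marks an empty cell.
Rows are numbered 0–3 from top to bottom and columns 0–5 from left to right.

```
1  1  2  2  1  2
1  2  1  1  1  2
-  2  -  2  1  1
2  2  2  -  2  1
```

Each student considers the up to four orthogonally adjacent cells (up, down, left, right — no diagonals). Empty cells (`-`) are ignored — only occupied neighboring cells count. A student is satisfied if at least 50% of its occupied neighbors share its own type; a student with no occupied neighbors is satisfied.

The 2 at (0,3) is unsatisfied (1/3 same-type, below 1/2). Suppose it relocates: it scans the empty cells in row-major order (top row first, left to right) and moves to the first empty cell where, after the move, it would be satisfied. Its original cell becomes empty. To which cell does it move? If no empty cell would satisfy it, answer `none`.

Vacating (0,3). Empty cells in order:
  (2,0): 2/3 same-type → satisfied — stop here.

(2,0)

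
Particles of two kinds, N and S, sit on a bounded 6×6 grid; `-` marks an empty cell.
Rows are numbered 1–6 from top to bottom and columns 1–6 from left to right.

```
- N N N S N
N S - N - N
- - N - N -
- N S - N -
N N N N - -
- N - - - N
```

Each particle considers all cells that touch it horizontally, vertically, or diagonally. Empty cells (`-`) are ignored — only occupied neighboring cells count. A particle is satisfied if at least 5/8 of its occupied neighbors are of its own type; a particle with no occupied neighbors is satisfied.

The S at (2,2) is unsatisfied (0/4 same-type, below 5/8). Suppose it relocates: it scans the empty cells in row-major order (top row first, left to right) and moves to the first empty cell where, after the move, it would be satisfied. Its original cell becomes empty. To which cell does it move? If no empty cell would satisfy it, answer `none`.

Vacating (2,2). Empty cells in order:
  (1,1): 0/2 same-type → still unsatisfied.
  (2,3): 0/5 same-type → still unsatisfied.
  (2,5): 1/6 same-type → still unsatisfied.
  (3,1): 0/2 same-type → still unsatisfied.
  (3,2): 1/4 same-type → still unsatisfied.
  (3,4): 1/5 same-type → still unsatisfied.
  (3,6): 0/3 same-type → still unsatisfied.
  (4,1): 0/3 same-type → still unsatisfied.
  (4,4): 1/6 same-type → still unsatisfied.
  (4,6): 0/2 same-type → still unsatisfied.
  (5,5): 0/3 same-type → still unsatisfied.
  (5,6): 0/2 same-type → still unsatisfied.
  (6,1): 0/3 same-type → still unsatisfied.
  (6,3): 0/4 same-type → still unsatisfied.
  (6,4): 0/2 same-type → still unsatisfied.
  (6,5): 0/2 same-type → still unsatisfied.

none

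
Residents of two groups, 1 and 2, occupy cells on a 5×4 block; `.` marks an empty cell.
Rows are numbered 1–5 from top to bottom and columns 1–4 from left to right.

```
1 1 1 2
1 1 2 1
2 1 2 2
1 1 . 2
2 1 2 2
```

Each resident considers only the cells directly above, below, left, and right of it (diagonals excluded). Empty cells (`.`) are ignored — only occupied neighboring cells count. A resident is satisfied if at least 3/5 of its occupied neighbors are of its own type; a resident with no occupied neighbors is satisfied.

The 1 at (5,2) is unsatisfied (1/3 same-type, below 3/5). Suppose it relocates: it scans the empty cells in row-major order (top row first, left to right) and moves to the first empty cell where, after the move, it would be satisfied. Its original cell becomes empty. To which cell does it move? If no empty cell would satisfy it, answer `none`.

Vacating (5,2). Empty cells in order:
  (4,3): 1/4 same-type → still unsatisfied.

none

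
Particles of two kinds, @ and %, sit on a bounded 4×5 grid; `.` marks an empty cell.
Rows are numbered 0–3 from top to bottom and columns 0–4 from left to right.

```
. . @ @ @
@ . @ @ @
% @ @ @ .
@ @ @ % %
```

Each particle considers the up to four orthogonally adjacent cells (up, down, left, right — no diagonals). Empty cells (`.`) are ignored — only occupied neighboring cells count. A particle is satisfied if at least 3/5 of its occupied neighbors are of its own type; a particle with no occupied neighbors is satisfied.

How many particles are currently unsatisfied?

Row 0: (0,2)@ 2/2 ✓ · (0,3)@ 3/3 ✓ · (0,4)@ 2/2 ✓
Row 1: (1,0)@ 0/1 ✗ · (1,2)@ 3/3 ✓ · (1,3)@ 4/4 ✓ · (1,4)@ 2/2 ✓
Row 2: (2,0)% 0/3 ✗ · (2,1)@ 2/3 ✓ · (2,2)@ 4/4 ✓ · (2,3)@ 2/3 ✓
Row 3: (3,0)@ 1/2 ✗ · (3,1)@ 3/3 ✓ · (3,2)@ 2/3 ✓ · (3,3)% 1/3 ✗ · (3,4)% 1/1 ✓
Unsatisfied: (1,0), (2,0), (3,0), (3,3) — 4 in total.

4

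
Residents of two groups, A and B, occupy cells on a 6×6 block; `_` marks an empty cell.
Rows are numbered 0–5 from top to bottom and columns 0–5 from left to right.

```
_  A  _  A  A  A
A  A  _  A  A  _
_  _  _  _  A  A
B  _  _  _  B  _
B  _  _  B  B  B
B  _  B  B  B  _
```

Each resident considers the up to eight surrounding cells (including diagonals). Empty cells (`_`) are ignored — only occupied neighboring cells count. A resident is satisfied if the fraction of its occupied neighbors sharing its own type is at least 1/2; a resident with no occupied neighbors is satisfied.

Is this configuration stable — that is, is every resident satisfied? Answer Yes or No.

(0,1)A 2/2 ✓
(0,3)A 3/3 ✓
(0,4)A 4/4 ✓
(0,5)A 2/2 ✓
(1,0)A 2/2 ✓
(1,1)A 2/2 ✓
(1,3)A 4/4 ✓
(1,4)A 6/6 ✓
(2,4)A 3/4 ✓
(2,5)A 2/3 ✓
(3,0)B 1/1 ✓
(3,4)B 3/5 ✓
(4,0)B 2/2 ✓
(4,3)B 5/5 ✓
(4,4)B 5/5 ✓
(4,5)B 3/3 ✓
(5,0)B 1/1 ✓
(5,2)B 2/2 ✓
(5,3)B 4/4 ✓
(5,4)B 4/4 ✓
All meet the threshold, so the configuration is stable.

Yes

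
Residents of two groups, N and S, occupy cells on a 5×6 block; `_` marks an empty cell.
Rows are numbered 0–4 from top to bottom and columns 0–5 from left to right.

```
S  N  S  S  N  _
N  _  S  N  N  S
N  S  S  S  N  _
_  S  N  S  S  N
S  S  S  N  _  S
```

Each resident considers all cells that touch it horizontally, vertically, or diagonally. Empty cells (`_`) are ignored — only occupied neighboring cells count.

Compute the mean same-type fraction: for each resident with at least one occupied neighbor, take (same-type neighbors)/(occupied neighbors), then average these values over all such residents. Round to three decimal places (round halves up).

(0,0)S 0/2
(0,1)N 1/4
(0,2)S 2/4
(0,3)S 2/5
(0,4)N 2/4
(1,0)N 2/4
(1,2)S 5/7
(1,3)N 3/8
(1,4)N 3/6
(1,5)S 0/3
(2,0)N 1/3
(2,1)S 3/6
(2,2)S 5/7
(2,3)S 4/8
(2,4)N 3/7
(3,1)S 5/7
(3,2)N 1/8
(3,3)S 4/7
(3,4)S 3/6
(3,5)N 1/3
(4,0)S 2/2
(4,1)S 3/4
(4,2)S 3/5
(4,3)N 1/4
(4,5)S 1/2
Sum over 25 residents: 0/2 + 1/4 + 2/4 + 2/5 + 2/4 + 2/4 + 5/7 + 3/8 + 3/6 + 0/3 + 1/3 + 3/6 + 5/7 + 4/8 + 3/7 + 5/7 + 1/8 + 4/7 + 3/6 + 1/3 + 2/2 + 3/4 + 3/5 + 1/4 + 1/2 = 971/84; mean = 971/84 ÷ 25 = 971/2100 = 0.462380… → 0.462.

0.462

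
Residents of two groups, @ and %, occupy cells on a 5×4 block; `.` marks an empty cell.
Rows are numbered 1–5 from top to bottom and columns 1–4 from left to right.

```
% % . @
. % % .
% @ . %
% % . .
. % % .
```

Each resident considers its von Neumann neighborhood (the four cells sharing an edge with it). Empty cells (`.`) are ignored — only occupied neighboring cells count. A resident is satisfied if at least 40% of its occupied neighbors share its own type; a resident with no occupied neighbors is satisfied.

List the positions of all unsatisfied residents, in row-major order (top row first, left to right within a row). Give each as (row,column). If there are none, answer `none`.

(3,2)

(1,1)% 1/1 satisfied
(1,2)% 2/2 satisfied
(1,4)@ 0/0 satisfied
(2,2)% 2/3 satisfied
(2,3)% 1/1 satisfied
(3,1)% 1/2 satisfied
(3,2)@ 0/3 not
(3,4)% 0/0 satisfied
(4,1)% 2/2 satisfied
(4,2)% 2/3 satisfied
(5,2)% 2/2 satisfied
(5,3)% 1/1 satisfied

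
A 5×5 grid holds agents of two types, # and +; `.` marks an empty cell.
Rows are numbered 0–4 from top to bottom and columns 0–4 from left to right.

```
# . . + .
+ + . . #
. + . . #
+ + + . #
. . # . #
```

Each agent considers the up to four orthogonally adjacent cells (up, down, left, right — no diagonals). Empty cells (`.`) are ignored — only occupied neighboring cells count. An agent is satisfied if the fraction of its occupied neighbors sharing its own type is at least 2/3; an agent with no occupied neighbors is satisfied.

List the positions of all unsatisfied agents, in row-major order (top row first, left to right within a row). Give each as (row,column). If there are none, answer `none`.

Row 0: (0,0)# 0/1 unhappy · (0,3)+ 0/0 ok
Row 1: (1,0)+ 1/2 unhappy · (1,1)+ 2/2 ok · (1,4)# 1/1 ok
Row 2: (2,1)+ 2/2 ok · (2,4)# 2/2 ok
Row 3: (3,0)+ 1/1 ok · (3,1)+ 3/3 ok · (3,2)+ 1/2 unhappy · (3,4)# 2/2 ok
Row 4: (4,2)# 0/1 unhappy · (4,4)# 1/1 ok

(0,0), (1,0), (3,2), (4,2)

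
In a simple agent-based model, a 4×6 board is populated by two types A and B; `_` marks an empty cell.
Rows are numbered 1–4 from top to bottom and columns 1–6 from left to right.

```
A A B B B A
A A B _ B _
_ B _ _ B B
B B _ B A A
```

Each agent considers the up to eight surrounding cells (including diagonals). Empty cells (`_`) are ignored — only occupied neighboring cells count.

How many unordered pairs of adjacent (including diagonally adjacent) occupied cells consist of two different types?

13

Scan each occupied cell's neighbors to the right and below (and the two forward diagonals) so each pair is counted once.
From row 1: 5 unlike of 16 pairs (running 5/16).
From row 2: 3 unlike of 7 pairs (running 8/23).
From row 3: 4 unlike of 8 pairs (running 12/31).
From row 4: 1 unlike of 3 pairs (running 13/34).
Total adjacent occupied pairs: 34; unlike-type pairs: 13.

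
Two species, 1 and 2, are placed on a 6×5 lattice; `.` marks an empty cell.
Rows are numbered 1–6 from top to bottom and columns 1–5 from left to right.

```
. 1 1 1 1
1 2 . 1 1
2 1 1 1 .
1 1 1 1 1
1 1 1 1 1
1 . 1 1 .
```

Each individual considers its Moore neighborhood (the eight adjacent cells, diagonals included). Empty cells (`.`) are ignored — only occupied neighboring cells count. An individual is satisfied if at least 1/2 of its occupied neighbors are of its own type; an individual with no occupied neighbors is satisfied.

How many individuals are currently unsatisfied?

2

Row 1: (1,2)1 2/3 ✓ · (1,3)1 3/4 ✓ · (1,4)1 4/4 ✓ · (1,5)1 3/3 ✓
Row 2: (2,1)1 2/4 ✓ · (2,2)2 1/6 ✗ · (2,4)1 6/6 ✓ · (2,5)1 4/4 ✓
Row 3: (3,1)2 1/5 ✗ · (3,2)1 5/7 ✓ · (3,3)1 6/7 ✓ · (3,4)1 6/6 ✓
Row 4: (4,1)1 4/5 ✓ · (4,2)1 7/8 ✓ · (4,3)1 8/8 ✓ · (4,4)1 7/7 ✓ · (4,5)1 4/4 ✓
Row 5: (5,1)1 4/4 ✓ · (5,2)1 7/7 ✓ · (5,3)1 7/7 ✓ · (5,4)1 7/7 ✓ · (5,5)1 4/4 ✓
Row 6: (6,1)1 2/2 ✓ · (6,3)1 4/4 ✓ · (6,4)1 4/4 ✓
Unsatisfied: (2,2), (3,1) — 2 in total.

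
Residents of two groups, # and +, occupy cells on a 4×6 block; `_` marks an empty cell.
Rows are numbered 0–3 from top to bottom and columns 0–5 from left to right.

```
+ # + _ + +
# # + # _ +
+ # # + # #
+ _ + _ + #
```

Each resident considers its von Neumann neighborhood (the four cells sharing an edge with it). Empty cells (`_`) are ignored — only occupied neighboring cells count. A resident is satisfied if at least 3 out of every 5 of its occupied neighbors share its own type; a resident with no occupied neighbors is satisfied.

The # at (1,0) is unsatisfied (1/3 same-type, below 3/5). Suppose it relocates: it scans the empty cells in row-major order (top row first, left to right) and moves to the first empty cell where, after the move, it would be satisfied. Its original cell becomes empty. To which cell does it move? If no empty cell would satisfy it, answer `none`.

none

Vacating (1,0). Empty cells in order:
  (0,3): 1/3 same-type → still unsatisfied.
  (1,4): 2/4 same-type → still unsatisfied.
  (3,1): 1/3 same-type → still unsatisfied.
  (3,3): 0/3 same-type → still unsatisfied.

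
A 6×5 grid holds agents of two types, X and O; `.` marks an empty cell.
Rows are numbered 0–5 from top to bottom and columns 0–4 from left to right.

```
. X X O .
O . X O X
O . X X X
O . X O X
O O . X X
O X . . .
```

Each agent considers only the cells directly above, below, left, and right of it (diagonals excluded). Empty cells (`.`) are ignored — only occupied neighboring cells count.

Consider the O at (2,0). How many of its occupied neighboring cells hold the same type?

2

Occupied neighbors of (2,0): (1,0)=O, (3,0)=O.
Same type (O): 2 of 2.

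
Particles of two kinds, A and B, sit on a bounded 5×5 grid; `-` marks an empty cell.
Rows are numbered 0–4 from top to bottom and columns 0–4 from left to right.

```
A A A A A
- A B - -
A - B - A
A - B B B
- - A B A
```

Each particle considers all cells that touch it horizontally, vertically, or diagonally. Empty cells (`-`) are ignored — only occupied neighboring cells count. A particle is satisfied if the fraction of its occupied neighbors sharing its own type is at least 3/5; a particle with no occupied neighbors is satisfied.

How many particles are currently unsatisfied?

Row 0: (0,0)A 2/2 satisfied · (0,1)A 3/4 satisfied · (0,2)A 3/4 satisfied · (0,3)A 2/3 satisfied · (0,4)A 1/1 satisfied
Row 1: (1,1)A 4/6 satisfied · (1,2)B 1/5 not
Row 2: (2,0)A 2/2 satisfied · (2,2)B 3/4 satisfied · (2,4)A 0/2 not
Row 3: (3,0)A 1/1 satisfied · (3,2)B 3/4 satisfied · (3,3)B 4/7 not · (3,4)B 2/4 not
Row 4: (4,2)A 0/3 not · (4,3)B 3/5 satisfied · (4,4)A 0/3 not
Unsatisfied: (1,2), (2,4), (3,3), (3,4), (4,2), (4,4) — 6 in total.

6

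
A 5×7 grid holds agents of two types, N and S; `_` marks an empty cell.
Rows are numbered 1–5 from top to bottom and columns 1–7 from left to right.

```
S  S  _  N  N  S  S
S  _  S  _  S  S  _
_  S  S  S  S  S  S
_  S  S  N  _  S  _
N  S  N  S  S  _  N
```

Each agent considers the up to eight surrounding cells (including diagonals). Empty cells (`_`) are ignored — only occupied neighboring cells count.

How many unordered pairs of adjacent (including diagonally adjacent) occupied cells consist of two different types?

18

Scan each occupied cell's neighbors to the right and below (and the two forward diagonals) so each pair is counted once.
Row 1: S(1,1)–S(1,2)= S(1,1)–S(2,1)= S(1,2)–S(2,3)= S(1,2)–S(2,1)= N(1,4)–N(1,5)= N(1,4)–S(2,5)≠ N(1,4)–S(2,3)≠ N(1,5)–S(1,6)≠ N(1,5)–S(2,5)≠ N(1,5)–S(2,6)≠ S(1,6)–S(1,7)= S(1,6)–S(2,6)= S(1,6)–S(2,5)= S(1,7)–S(2,6)=  → 5/14 unlike.
Row 2: S(2,1)–S(3,2)= S(2,3)–S(3,3)= S(2,3)–S(3,4)= S(2,3)–S(3,2)= S(2,5)–S(2,6)= S(2,5)–S(3,5)= S(2,5)–S(3,6)= S(2,5)–S(3,4)= S(2,6)–S(3,6)= S(2,6)–S(3,7)= S(2,6)–S(3,5)=  → 0/11 unlike.
Row 3: S(3,2)–S(3,3)= S(3,2)–S(4,2)= S(3,2)–S(4,3)= S(3,3)–S(3,4)= S(3,3)–S(4,3)= S(3,3)–N(4,4)≠ S(3,3)–S(4,2)= S(3,4)–S(3,5)= S(3,4)–N(4,4)≠ S(3,4)–S(4,3)= S(3,5)–S(3,6)= S(3,5)–S(4,6)= S(3,5)–N(4,4)≠ S(3,6)–S(3,7)= S(3,6)–S(4,6)= S(3,7)–S(4,6)=  → 3/16 unlike.
Row 4: S(4,2)–S(4,3)= S(4,2)–S(5,2)= S(4,2)–N(5,3)≠ S(4,2)–N(5,1)≠ S(4,3)–N(4,4)≠ S(4,3)–N(5,3)≠ S(4,3)–S(5,4)= S(4,3)–S(5,2)= N(4,4)–S(5,4)≠ N(4,4)–S(5,5)≠ N(4,4)–N(5,3)= S(4,6)–N(5,7)≠ S(4,6)–S(5,5)=  → 7/13 unlike.
Row 5: N(5,1)–S(5,2)≠ S(5,2)–N(5,3)≠ N(5,3)–S(5,4)≠ S(5,4)–S(5,5)=  → 3/4 unlike.
Total adjacent occupied pairs: 58; unlike-type pairs: 18.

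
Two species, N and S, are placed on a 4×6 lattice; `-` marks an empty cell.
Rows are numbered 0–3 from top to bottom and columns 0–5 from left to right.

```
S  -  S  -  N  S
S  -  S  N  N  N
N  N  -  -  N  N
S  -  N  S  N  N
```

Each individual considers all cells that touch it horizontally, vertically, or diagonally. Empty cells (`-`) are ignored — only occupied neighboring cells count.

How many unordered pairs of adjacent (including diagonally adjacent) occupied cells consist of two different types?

13

Scan each occupied cell's neighbors to the right and below (and the two forward diagonals) so each pair is counted once.
Row 0: S(0,0)–S(1,0)= S(0,2)–S(1,2)= S(0,2)–N(1,3)≠ N(0,4)–S(0,5)≠ N(0,4)–N(1,4)= N(0,4)–N(1,5)= N(0,4)–N(1,3)= S(0,5)–N(1,5)≠ S(0,5)–N(1,4)≠  → 4/9 unlike.
Row 1: S(1,0)–N(2,0)≠ S(1,0)–N(2,1)≠ S(1,2)–N(1,3)≠ S(1,2)–N(2,1)≠ N(1,3)–N(1,4)= N(1,3)–N(2,4)= N(1,4)–N(1,5)= N(1,4)–N(2,4)= N(1,4)–N(2,5)= N(1,5)–N(2,5)= N(1,5)–N(2,4)=  → 4/11 unlike.
Row 2: N(2,0)–N(2,1)= N(2,0)–S(3,0)≠ N(2,1)–N(3,2)= N(2,1)–S(3,0)≠ N(2,4)–N(2,5)= N(2,4)–N(3,4)= N(2,4)–N(3,5)= N(2,4)–S(3,3)≠ N(2,5)–N(3,5)= N(2,5)–N(3,4)=  → 3/10 unlike.
Row 3: N(3,2)–S(3,3)≠ S(3,3)–N(3,4)≠ N(3,4)–N(3,5)=  → 2/3 unlike.
Total adjacent occupied pairs: 33; unlike-type pairs: 13.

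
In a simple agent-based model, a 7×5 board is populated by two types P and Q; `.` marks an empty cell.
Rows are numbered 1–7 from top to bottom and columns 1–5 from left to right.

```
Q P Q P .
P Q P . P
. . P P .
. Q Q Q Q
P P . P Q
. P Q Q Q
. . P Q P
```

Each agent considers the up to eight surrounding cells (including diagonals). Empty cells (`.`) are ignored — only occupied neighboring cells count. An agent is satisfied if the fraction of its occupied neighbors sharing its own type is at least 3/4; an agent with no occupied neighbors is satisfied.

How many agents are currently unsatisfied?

Row 1: (1,1)Q 1/3 not · (1,2)P 2/5 not · (1,3)Q 1/4 not · (1,4)P 2/3 not
Row 2: (2,1)P 1/3 not · (2,2)Q 2/6 not · (2,3)P 4/6 not · (2,5)P 2/2 satisfied
Row 3: (3,3)P 2/6 not · (3,4)P 3/6 not
Row 4: (4,2)Q 1/4 not · (4,3)Q 2/6 not · (4,4)Q 3/6 not · (4,5)Q 2/4 not
Row 5: (5,1)P 2/3 not · (5,2)P 2/5 not · (5,4)P 0/7 not · (5,5)Q 4/5 satisfied
Row 6: (6,2)P 3/4 satisfied · (6,3)Q 2/6 not · (6,4)Q 4/7 not · (6,5)Q 3/5 not
Row 7: (7,3)P 1/4 not · (7,4)Q 3/5 not · (7,5)P 0/3 not
Unsatisfied: (1,1), (1,2), (1,3), (1,4), (2,1), (2,2), (2,3), (3,3), (3,4), (4,2), (4,3), (4,4), (4,5), (5,1), (5,2), (5,4), (6,3), (6,4), (6,5), (7,3), (7,4), (7,5) — 22 in total.

22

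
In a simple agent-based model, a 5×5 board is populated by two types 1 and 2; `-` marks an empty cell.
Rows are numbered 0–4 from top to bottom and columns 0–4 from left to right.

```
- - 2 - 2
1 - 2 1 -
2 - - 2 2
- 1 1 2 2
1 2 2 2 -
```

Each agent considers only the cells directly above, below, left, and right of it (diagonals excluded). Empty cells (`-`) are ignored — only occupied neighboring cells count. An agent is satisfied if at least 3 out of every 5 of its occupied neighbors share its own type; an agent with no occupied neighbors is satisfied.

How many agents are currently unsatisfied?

Row 0: (0,2)2 1/1 ✓ · (0,4)2 0/0 ✓
Row 1: (1,0)1 0/1 ✗ · (1,2)2 1/2 ✗ · (1,3)1 0/2 ✗
Row 2: (2,0)2 0/1 ✗ · (2,3)2 2/3 ✓ · (2,4)2 2/2 ✓
Row 3: (3,1)1 1/2 ✗ · (3,2)1 1/3 ✗ · (3,3)2 3/4 ✓ · (3,4)2 2/2 ✓
Row 4: (4,0)1 0/1 ✗ · (4,1)2 1/3 ✗ · (4,2)2 2/3 ✓ · (4,3)2 2/2 ✓
Unsatisfied: (1,0), (1,2), (1,3), (2,0), (3,1), (3,2), (4,0), (4,1) — 8 in total.

8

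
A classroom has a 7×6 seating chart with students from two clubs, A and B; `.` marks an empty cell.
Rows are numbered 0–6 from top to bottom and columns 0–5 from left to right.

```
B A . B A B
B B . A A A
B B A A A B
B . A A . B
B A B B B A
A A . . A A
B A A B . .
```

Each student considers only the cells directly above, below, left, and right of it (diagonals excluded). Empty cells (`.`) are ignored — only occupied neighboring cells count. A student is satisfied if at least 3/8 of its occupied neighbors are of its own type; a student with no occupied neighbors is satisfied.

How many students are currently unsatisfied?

14

Row 0: (0,0)B 1/2 satisfied · (0,1)A 0/2 not · (0,3)B 0/2 not · (0,4)A 1/3 not · (0,5)B 0/2 not
Row 1: (1,0)B 3/3 satisfied · (1,1)B 2/3 satisfied · (1,3)A 2/3 satisfied · (1,4)A 4/4 satisfied · (1,5)A 1/3 not
Row 2: (2,0)B 3/3 satisfied · (2,1)B 2/3 satisfied · (2,2)A 2/3 satisfied · (2,3)A 4/4 satisfied · (2,4)A 2/3 satisfied · (2,5)B 1/3 not
Row 3: (3,0)B 2/2 satisfied · (3,2)A 2/3 satisfied · (3,3)A 2/3 satisfied · (3,5)B 1/2 satisfied
Row 4: (4,0)B 1/3 not · (4,1)A 1/3 not · (4,2)B 1/3 not · (4,3)B 2/3 satisfied · (4,4)B 1/3 not · (4,5)A 1/3 not
Row 5: (5,0)A 1/3 not · (5,1)A 3/3 satisfied · (5,4)A 1/2 satisfied · (5,5)A 2/2 satisfied
Row 6: (6,0)B 0/2 not · (6,1)A 2/3 satisfied · (6,2)A 1/2 satisfied · (6,3)B 0/1 not
Unsatisfied: (0,1), (0,3), (0,4), (0,5), (1,5), (2,5), (4,0), (4,1), (4,2), (4,4), (4,5), (5,0), (6,0), (6,3) — 14 in total.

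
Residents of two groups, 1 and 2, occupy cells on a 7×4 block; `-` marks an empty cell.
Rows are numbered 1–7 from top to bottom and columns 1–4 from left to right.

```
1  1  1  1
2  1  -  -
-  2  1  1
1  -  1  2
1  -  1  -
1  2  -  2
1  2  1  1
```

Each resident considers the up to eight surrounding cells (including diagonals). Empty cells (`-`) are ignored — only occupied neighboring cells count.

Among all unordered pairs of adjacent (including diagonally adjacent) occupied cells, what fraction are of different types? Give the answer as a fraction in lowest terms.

22/39

Scan each occupied cell's neighbors to the right and below (and the two forward diagonals) so each pair is counted once.
From row 1: 2 unlike of 8 pairs (running 2/8).
From row 2: 2 unlike of 4 pairs (running 4/12).
From row 3: 5 unlike of 8 pairs (running 9/20).
From row 4: 2 unlike of 4 pairs (running 11/24).
From row 5: 3 unlike of 4 pairs (running 14/28).
From row 6: 6 unlike of 8 pairs (running 20/36).
From row 7: 2 unlike of 3 pairs (running 22/39).
Total adjacent occupied pairs: 39; unlike-type pairs: 22.
22/39 is already in lowest terms.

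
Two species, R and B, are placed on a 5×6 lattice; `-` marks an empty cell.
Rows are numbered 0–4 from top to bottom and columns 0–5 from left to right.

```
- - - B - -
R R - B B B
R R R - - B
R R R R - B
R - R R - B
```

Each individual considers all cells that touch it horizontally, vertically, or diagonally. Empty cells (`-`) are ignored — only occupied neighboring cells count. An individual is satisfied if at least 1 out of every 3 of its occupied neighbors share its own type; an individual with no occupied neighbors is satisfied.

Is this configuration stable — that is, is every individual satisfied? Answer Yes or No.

Yes

(0,3)B 2/2 ✓
(1,0)R 3/3 ✓
(1,1)R 4/4 ✓
(1,3)B 2/3 ✓
(1,4)B 4/4 ✓
(1,5)B 2/2 ✓
(2,0)R 5/5 ✓
(2,1)R 7/7 ✓
(2,2)R 5/6 ✓
(2,5)B 3/3 ✓
(3,0)R 4/4 ✓
(3,1)R 7/7 ✓
(3,2)R 6/6 ✓
(3,3)R 4/4 ✓
(3,5)B 2/2 ✓
(4,0)R 2/2 ✓
(4,2)R 4/4 ✓
(4,3)R 3/3 ✓
(4,5)B 1/1 ✓
All meet the threshold, so the configuration is stable.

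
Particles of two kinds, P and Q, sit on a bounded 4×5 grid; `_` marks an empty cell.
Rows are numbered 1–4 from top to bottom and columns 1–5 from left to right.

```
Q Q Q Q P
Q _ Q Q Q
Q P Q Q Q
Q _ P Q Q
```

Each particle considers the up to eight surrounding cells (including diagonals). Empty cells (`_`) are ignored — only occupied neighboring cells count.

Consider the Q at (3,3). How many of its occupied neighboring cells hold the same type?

4

Occupied neighbors of (3,3): (2,3)=Q, (2,4)=Q, (3,2)=P, (3,4)=Q, (4,3)=P, (4,4)=Q.
Same type (Q): 4 of 6.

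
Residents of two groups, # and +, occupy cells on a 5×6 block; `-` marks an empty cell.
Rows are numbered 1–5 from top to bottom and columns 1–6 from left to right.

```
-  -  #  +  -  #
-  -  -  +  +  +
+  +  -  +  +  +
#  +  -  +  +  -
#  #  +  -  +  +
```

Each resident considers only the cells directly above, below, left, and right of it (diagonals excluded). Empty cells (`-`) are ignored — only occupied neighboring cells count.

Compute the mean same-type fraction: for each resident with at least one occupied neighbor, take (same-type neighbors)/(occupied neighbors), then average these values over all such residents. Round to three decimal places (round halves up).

Row 1: (1,3)# 0/1 · (1,4)+ 1/2 · (1,6)# 0/1
Row 2: (2,4)+ 3/3 · (2,5)+ 3/3 · (2,6)+ 2/3
Row 3: (3,1)+ 1/2 · (3,2)+ 2/2 · (3,4)+ 3/3 · (3,5)+ 4/4 · (3,6)+ 2/2
Row 4: (4,1)# 1/3 · (4,2)+ 1/3 · (4,4)+ 2/2 · (4,5)+ 3/3
Row 5: (5,1)# 2/2 · (5,2)# 1/3 · (5,3)+ 0/1 · (5,5)+ 2/2 · (5,6)+ 1/1
Sum over 20 residents: 0/1 + 1/2 + 0/1 + 3/3 + 3/3 + 2/3 + 1/2 + 2/2 + 3/3 + 4/4 + 2/2 + 1/3 + 1/3 + 2/2 + 3/3 + 2/2 + 1/3 + 0/1 + 2/2 + 1/1 = 41/3; mean = 41/3 ÷ 20 = 41/60 = 0.683333… → 0.683.

0.683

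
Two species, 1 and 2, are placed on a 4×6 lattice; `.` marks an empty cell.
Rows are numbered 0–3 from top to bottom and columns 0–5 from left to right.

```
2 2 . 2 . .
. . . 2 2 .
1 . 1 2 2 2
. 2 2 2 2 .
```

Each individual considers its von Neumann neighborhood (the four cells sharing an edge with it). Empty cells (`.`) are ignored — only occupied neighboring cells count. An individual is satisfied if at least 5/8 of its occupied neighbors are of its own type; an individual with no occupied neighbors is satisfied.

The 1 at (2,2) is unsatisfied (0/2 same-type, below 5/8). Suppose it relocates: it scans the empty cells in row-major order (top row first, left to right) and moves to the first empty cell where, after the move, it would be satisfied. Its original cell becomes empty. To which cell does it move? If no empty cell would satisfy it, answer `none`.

Vacating (2,2). Empty cells in order:
  (0,2): 0/2 same-type → still unsatisfied.
  (0,4): 0/2 same-type → still unsatisfied.
  (0,5): 0/0 same-type → satisfied — stop here.

(0,5)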